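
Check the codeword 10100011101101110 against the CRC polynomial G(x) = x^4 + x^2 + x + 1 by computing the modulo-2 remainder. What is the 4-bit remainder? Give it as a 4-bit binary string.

Modulo-2 division of 10100011101101110 by 10111:
  pos 0: 10100 XOR 10111 = 00011
  pos 3: 11011 XOR 10111 = 01100
  pos 4: 11001 XOR 10111 = 01110
  pos 5: 11100 XOR 10111 = 01011
  pos 6: 10111 XOR 10111 = 00000
  pos 11: 10111 XOR 10111 = 00000
Remainder = 0000 (zero — the frame passes the CRC check).

0000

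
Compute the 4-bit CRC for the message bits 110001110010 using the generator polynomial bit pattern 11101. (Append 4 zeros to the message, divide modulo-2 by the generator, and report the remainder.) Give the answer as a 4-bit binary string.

Append 4 zeros: 1100011100100000. Divide by 11101 (XOR where the leading bit is 1):
  pos 0: 11000 XOR 11101 = 00101
  pos 2: 10111 XOR 11101 = 01010
  pos 3: 10101 XOR 11101 = 01000
  pos 4: 10000 XOR 11101 = 01101
  pos 5: 11010 XOR 11101 = 00111
  pos 7: 11110 XOR 11101 = 00011
  pos 10: 11000 XOR 11101 = 00101
Remainder (last 4 bits) = 1010. This is the CRC / FCS.

1010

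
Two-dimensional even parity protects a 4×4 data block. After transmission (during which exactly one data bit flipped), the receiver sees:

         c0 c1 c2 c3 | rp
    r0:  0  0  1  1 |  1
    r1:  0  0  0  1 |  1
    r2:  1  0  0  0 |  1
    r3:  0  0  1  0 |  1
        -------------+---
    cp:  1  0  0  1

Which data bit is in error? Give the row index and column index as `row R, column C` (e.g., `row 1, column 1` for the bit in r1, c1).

row 0, column 3

Recompute each row's even parity and compare to rp:
  r0: data parity 0, sent rp 1 → mismatch
  r1: data parity 1, sent rp 1 → ok
  r2: data parity 1, sent rp 1 → ok
  r3: data parity 1, sent rp 1 → ok
Recompute each column's even parity and compare to cp:
  c0: data parity 1, sent cp 1 → ok
  c1: data parity 0, sent cp 0 → ok
  c2: data parity 0, sent cp 0 → ok
  c3: data parity 0, sent cp 1 → mismatch
Exactly one row (r0) and one column (c3) fail → the flipped bit is at their intersection.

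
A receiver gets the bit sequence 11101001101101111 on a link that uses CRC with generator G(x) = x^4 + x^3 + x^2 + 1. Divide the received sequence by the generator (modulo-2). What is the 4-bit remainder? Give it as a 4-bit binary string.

Modulo-2 division of 11101001101101111 by 11101:
  pos 0: 11101 XOR 11101 = 00000
  pos 7: 11011 XOR 11101 = 00110
  pos 9: 11001 XOR 11101 = 00100
  pos 11: 10011 XOR 11101 = 01110
  pos 12: 11101 XOR 11101 = 00000
Remainder = 0000 (zero — the frame passes the CRC check).

0000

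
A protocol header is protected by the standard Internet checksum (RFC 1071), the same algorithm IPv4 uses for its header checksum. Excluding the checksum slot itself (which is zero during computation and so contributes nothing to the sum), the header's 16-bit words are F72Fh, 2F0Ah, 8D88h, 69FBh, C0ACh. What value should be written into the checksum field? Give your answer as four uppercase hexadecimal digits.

2195

One's-complement addition (fold any carry out of bit 15 back into bit 0):
  0xF72F + 0x2F0A = 0x12639 → wrap carry → 0x263A
  0x263A + 0x8D88 = 0x0B3C2
  0xB3C2 + 0x69FB = 0x11DBD → wrap carry → 0x1DBE
  0x1DBE + 0xC0AC = 0x0DE6A
One's-complement sum = 0xDE6A.
Checksum = ~0xDE6A & 0xFFFF = 0x2195.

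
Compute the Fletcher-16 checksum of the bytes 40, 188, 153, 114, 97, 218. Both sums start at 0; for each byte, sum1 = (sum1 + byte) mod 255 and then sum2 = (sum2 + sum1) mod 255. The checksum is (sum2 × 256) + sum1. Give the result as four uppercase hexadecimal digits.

Running sums (mod 255):
  after byte 0 (40): sum1=40, sum2=40
  after byte 1 (188): sum1=228, sum2=13
  after byte 2 (153): sum1=126, sum2=139
  after byte 3 (114): sum1=240, sum2=124
  after byte 4 (97): sum1=82, sum2=206
  after byte 5 (218): sum1=45, sum2=251
Checksum = sum2·256 + sum1 = 251·256 + 45 = 64301 = 0xFB2D.

FB2D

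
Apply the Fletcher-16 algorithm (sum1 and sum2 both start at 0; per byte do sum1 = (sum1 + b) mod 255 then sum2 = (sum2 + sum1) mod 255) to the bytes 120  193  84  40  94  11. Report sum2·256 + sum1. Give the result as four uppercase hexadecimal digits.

Running sums (mod 255):
  after byte 0 (120): sum1=120, sum2=120
  after byte 1 (193): sum1=58, sum2=178
  after byte 2 (84): sum1=142, sum2=65
  after byte 3 (40): sum1=182, sum2=247
  after byte 4 (94): sum1=21, sum2=13
  after byte 5 (11): sum1=32, sum2=45
Checksum = sum2·256 + sum1 = 45·256 + 32 = 11552 = 0x2D20.

2D20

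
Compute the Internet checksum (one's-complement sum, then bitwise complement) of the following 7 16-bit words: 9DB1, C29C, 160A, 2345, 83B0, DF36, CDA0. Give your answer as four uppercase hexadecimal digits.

35DA

One's-complement addition (fold any carry out of bit 15 back into bit 0):
  0x9DB1 + 0xC29C = 0x1604D → wrap carry → 0x604E
  0x604E + 0x160A = 0x07658
  0x7658 + 0x2345 = 0x0999D
  0x999D + 0x83B0 = 0x11D4D → wrap carry → 0x1D4E
  0x1D4E + 0xDF36 = 0x0FC84
  0xFC84 + 0xCDA0 = 0x1CA24 → wrap carry → 0xCA25
One's-complement sum = 0xCA25.
Checksum = ~0xCA25 & 0xFFFF = 0x35DA.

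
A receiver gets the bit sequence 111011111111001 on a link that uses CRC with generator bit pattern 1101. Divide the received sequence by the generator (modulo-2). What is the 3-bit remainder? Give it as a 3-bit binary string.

Modulo-2 division of 111011111111001 by 1101:
  pos 0: 1110 XOR 1101 = 0011
  pos 2: 1111 XOR 1101 = 0010
  pos 4: 1011 XOR 1101 = 0110
  pos 5: 1101 XOR 1101 = 0000
  pos 9: 1110 XOR 1101 = 0011
  pos 11: 1101 XOR 1101 = 0000
Remainder = 000 (zero — the frame passes the CRC check).

000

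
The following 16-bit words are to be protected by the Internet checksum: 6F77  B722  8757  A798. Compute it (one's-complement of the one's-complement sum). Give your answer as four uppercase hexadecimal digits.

One's-complement addition (fold any carry out of bit 15 back into bit 0):
  0x6F77 + 0xB722 = 0x12699 → wrap carry → 0x269A
  0x269A + 0x8757 = 0x0ADF1
  0xADF1 + 0xA798 = 0x15589 → wrap carry → 0x558A
One's-complement sum = 0x558A.
Checksum = ~0x558A & 0xFFFF = 0xAA75.

AA75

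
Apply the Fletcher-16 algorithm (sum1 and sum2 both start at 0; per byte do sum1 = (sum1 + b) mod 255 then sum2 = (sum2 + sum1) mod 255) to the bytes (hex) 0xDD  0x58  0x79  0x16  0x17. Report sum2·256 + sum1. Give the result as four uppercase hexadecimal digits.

Running sums (mod 255):
  after byte 0 (0xDD): sum1=221, sum2=221
  after byte 1 (0x58): sum1=54, sum2=20
  after byte 2 (0x79): sum1=175, sum2=195
  after byte 3 (0x16): sum1=197, sum2=137
  after byte 4 (0x17): sum1=220, sum2=102
Checksum = sum2·256 + sum1 = 102·256 + 220 = 26332 = 0x66DC.

66DC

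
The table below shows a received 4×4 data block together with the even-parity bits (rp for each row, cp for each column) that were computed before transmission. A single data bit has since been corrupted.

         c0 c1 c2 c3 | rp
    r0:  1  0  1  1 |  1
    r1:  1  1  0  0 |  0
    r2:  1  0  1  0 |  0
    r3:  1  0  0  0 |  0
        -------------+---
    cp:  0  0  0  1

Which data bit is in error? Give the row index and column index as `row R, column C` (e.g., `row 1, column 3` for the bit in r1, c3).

Recompute each row's even parity and compare to rp:
  r0: data parity 1, sent rp 1 → ok
  r1: data parity 0, sent rp 0 → ok
  r2: data parity 0, sent rp 0 → ok
  r3: data parity 1, sent rp 0 → mismatch
Recompute each column's even parity and compare to cp:
  c0: data parity 0, sent cp 0 → ok
  c1: data parity 1, sent cp 0 → mismatch
  c2: data parity 0, sent cp 0 → ok
  c3: data parity 1, sent cp 1 → ok
Exactly one row (r3) and one column (c1) fail → the flipped bit is at their intersection.

row 3, column 1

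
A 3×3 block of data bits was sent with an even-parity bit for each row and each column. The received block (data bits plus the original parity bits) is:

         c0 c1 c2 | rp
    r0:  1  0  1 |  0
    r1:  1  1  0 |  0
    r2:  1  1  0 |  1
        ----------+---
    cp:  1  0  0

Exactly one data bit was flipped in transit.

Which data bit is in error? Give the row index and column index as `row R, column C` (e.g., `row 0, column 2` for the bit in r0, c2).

Recompute each row's even parity and compare to rp:
  r0: data parity 0, sent rp 0 → ok
  r1: data parity 0, sent rp 0 → ok
  r2: data parity 0, sent rp 1 → mismatch
Recompute each column's even parity and compare to cp:
  c0: data parity 1, sent cp 1 → ok
  c1: data parity 0, sent cp 0 → ok
  c2: data parity 1, sent cp 0 → mismatch
Exactly one row (r2) and one column (c2) fail → the flipped bit is at their intersection.

row 2, column 2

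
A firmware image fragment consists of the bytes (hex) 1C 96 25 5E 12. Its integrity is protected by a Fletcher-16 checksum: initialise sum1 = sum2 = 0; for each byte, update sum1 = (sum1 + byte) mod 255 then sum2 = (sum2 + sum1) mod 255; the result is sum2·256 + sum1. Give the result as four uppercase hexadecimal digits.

2548

Running sums (mod 255):
  after byte 0 (1C): sum1=28, sum2=28
  after byte 1 (96): sum1=178, sum2=206
  after byte 2 (25): sum1=215, sum2=166
  after byte 3 (5E): sum1=54, sum2=220
  after byte 4 (12): sum1=72, sum2=37
Checksum = sum2·256 + sum1 = 37·256 + 72 = 9544 = 0x2548.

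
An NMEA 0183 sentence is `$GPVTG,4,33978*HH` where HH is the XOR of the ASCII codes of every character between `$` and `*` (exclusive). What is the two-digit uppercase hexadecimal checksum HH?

XOR the ASCII codes of the payload characters:
  'G' = 0x47 → acc = 0x47
  'P' = 0x50 → acc = 0x17
  'V' = 0x56 → acc = 0x41
  'T' = 0x54 → acc = 0x15
  'G' = 0x47 → acc = 0x52
  ',' = 0x2C → acc = 0x7E
  '4' = 0x34 → acc = 0x4A
  ',' = 0x2C → acc = 0x66
  '3' = 0x33 → acc = 0x55
  '3' = 0x33 → acc = 0x66
  '9' = 0x39 → acc = 0x5F
  '7' = 0x37 → acc = 0x68
  '8' = 0x38 → acc = 0x50
Checksum = 0x50.

50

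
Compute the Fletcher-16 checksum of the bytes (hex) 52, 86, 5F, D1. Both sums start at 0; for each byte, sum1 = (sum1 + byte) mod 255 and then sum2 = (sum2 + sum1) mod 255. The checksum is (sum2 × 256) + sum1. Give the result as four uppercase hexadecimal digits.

6D0A

Running sums (mod 255):
  after byte 0 (52): sum1=82, sum2=82
  after byte 1 (86): sum1=216, sum2=43
  after byte 2 (5F): sum1=56, sum2=99
  after byte 3 (D1): sum1=10, sum2=109
Checksum = sum2·256 + sum1 = 109·256 + 10 = 27914 = 0x6D0A.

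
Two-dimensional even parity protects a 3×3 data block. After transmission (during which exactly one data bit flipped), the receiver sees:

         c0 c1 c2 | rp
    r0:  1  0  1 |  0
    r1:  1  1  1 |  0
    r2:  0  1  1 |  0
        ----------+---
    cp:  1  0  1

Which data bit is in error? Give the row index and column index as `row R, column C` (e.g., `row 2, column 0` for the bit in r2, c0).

Recompute each row's even parity and compare to rp:
  r0: data parity 0, sent rp 0 → ok
  r1: data parity 1, sent rp 0 → mismatch
  r2: data parity 0, sent rp 0 → ok
Recompute each column's even parity and compare to cp:
  c0: data parity 0, sent cp 1 → mismatch
  c1: data parity 0, sent cp 0 → ok
  c2: data parity 1, sent cp 1 → ok
Exactly one row (r1) and one column (c0) fail → the flipped bit is at their intersection.

row 1, column 0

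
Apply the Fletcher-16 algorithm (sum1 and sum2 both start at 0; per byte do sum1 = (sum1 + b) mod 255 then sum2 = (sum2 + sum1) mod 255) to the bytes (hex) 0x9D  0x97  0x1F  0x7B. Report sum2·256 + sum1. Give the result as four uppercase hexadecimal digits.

Running sums (mod 255):
  after byte 0 (0x9D): sum1=157, sum2=157
  after byte 1 (0x97): sum1=53, sum2=210
  after byte 2 (0x1F): sum1=84, sum2=39
  after byte 3 (0x7B): sum1=207, sum2=246
Checksum = sum2·256 + sum1 = 246·256 + 207 = 63183 = 0xF6CF.

F6CF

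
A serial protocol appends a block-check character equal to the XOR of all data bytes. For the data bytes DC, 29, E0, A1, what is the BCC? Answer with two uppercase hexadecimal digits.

XOR the bytes together:
  start with 0xDC
  0xDC ⊕ 0x29 = 0xF5
  0xF5 ⊕ 0xE0 = 0x15
  0x15 ⊕ 0xA1 = 0xB4

B4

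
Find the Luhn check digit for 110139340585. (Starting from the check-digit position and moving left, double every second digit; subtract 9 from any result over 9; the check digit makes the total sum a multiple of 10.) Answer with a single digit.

Partial digits right→left: 5 8 5 0 4 3 9 3 1 0 1 1
Double every second digit counting from the check-digit position (so the 1st, 3rd, 5th, ... of the partial from the right).
  doubled (with −9 where >9): 1 1 8 9 2 2 → sum 23
  kept as-is: 8 0 3 3 0 1 → sum 15
Total = 23 + 15 = 38.
Check digit = (10 − (38 mod 10)) mod 10 = 2.

2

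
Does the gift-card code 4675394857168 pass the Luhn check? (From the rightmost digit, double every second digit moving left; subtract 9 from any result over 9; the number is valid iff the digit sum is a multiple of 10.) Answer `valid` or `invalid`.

valid

From the right, keep odd positions and double even positions (subtract 9 from any doubled value over 9):
  doubled (positions 2,4,...): 3 5 7 9 1 3 → sum 28
  kept (positions 1,3,...): 8 1 5 4 3 7 4 → sum 32
Total = 60.
60 mod 10 = 0, so the number is valid.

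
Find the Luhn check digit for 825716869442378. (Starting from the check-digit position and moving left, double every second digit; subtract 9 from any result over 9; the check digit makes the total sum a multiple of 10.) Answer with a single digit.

Partial digits right→left: 8 7 3 2 4 4 9 6 8 6 1 7 5 2 8
Double every second digit counting from the check-digit position (so the 1st, 3rd, 5th, ... of the partial from the right).
  doubled (with −9 where >9): 7 6 8 9 7 2 1 7 → sum 47
  kept as-is: 7 2 4 6 6 7 2 → sum 34
Total = 47 + 34 = 81.
Check digit = (10 − (81 mod 10)) mod 10 = 9.

9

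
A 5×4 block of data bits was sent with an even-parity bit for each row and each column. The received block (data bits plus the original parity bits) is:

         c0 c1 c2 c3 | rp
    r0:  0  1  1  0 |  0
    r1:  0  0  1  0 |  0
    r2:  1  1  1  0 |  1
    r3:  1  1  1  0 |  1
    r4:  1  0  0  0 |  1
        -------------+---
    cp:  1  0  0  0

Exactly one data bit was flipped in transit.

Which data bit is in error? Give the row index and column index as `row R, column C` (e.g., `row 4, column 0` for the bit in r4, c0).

Recompute each row's even parity and compare to rp:
  r0: data parity 0, sent rp 0 → ok
  r1: data parity 1, sent rp 0 → mismatch
  r2: data parity 1, sent rp 1 → ok
  r3: data parity 1, sent rp 1 → ok
  r4: data parity 1, sent rp 1 → ok
Recompute each column's even parity and compare to cp:
  c0: data parity 1, sent cp 1 → ok
  c1: data parity 1, sent cp 0 → mismatch
  c2: data parity 0, sent cp 0 → ok
  c3: data parity 0, sent cp 0 → ok
Exactly one row (r1) and one column (c1) fail → the flipped bit is at their intersection.

row 1, column 1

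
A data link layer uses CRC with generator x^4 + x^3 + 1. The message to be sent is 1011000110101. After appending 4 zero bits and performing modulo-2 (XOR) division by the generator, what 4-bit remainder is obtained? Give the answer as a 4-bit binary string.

0101

Append 4 zeros: 10110001101010000. Divide by 11001 (XOR where the leading bit is 1):
  pos 0: 10110 XOR 11001 = 01111
  pos 1: 11110 XOR 11001 = 00111
  pos 3: 11101 XOR 11001 = 00100
  pos 5: 10010 XOR 11001 = 01011
  pos 6: 10111 XOR 11001 = 01110
  pos 7: 11100 XOR 11001 = 00101
  pos 9: 10110 XOR 11001 = 01111
  pos 10: 11110 XOR 11001 = 00111
  pos 12: 11100 XOR 11001 = 00101
Remainder (last 4 bits) = 0101. This is the CRC / FCS.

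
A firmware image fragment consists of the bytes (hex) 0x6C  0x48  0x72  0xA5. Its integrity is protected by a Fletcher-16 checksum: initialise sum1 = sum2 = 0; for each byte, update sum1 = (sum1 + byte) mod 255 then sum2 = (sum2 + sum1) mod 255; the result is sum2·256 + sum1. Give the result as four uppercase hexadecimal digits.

Running sums (mod 255):
  after byte 0 (0x6C): sum1=108, sum2=108
  after byte 1 (0x48): sum1=180, sum2=33
  after byte 2 (0x72): sum1=39, sum2=72
  after byte 3 (0xA5): sum1=204, sum2=21
Checksum = sum2·256 + sum1 = 21·256 + 204 = 5580 = 0x15CC.

15CC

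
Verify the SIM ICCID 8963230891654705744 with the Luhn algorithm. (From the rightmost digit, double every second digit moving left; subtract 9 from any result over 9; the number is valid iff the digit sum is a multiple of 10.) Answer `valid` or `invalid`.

invalid

From the right, keep odd positions and double even positions (subtract 9 from any doubled value over 9):
  doubled (positions 2,4,...): 8 1 5 1 2 7 6 6 9 → sum 45
  kept (positions 1,3,...): 4 7 0 4 6 9 0 2 6 8 → sum 46
Total = 91.
91 mod 10 = 1, so the number is invalid.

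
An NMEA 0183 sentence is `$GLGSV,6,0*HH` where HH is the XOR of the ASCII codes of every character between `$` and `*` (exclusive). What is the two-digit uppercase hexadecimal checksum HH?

XOR the ASCII codes of the payload characters:
  'G' = 0x47 → acc = 0x47
  'L' = 0x4C → acc = 0x0B
  'G' = 0x47 → acc = 0x4C
  'S' = 0x53 → acc = 0x1F
  'V' = 0x56 → acc = 0x49
  ',' = 0x2C → acc = 0x65
  '6' = 0x36 → acc = 0x53
  ',' = 0x2C → acc = 0x7F
  '0' = 0x30 → acc = 0x4F
Checksum = 0x4F.

4F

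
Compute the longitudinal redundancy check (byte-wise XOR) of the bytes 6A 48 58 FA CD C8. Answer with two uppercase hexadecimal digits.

85

XOR the bytes together:
  start with 0x6A
  0x6A ⊕ 0x48 = 0x22
  0x22 ⊕ 0x58 = 0x7A
  0x7A ⊕ 0xFA = 0x80
  0x80 ⊕ 0xCD = 0x4D
  0x4D ⊕ 0xC8 = 0x85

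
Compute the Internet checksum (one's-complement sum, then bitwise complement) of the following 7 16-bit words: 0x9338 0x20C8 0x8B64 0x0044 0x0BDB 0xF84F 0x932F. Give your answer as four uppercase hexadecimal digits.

28FC

One's-complement addition (fold any carry out of bit 15 back into bit 0):
  0x9338 + 0x20C8 = 0x0B400
  0xB400 + 0x8B64 = 0x13F64 → wrap carry → 0x3F65
  0x3F65 + 0x0044 = 0x03FA9
  0x3FA9 + 0x0BDB = 0x04B84
  0x4B84 + 0xF84F = 0x143D3 → wrap carry → 0x43D4
  0x43D4 + 0x932F = 0x0D703
One's-complement sum = 0xD703.
Checksum = ~0xD703 & 0xFFFF = 0x28FC.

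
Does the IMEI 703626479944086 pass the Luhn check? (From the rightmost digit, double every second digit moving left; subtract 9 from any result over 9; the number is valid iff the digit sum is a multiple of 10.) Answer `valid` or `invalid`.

valid

From the right, keep odd positions and double even positions (subtract 9 from any doubled value over 9):
  doubled (positions 2,4,...): 7 8 9 5 3 3 0 → sum 35
  kept (positions 1,3,...): 6 0 4 9 4 2 3 7 → sum 35
Total = 70.
70 mod 10 = 0, so the number is valid.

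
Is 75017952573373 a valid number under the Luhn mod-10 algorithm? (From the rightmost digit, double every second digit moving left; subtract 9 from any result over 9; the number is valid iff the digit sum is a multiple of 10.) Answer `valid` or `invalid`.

invalid

From the right, keep odd positions and double even positions (subtract 9 from any doubled value over 9):
  doubled (positions 2,4,...): 5 6 1 1 5 0 5 → sum 23
  kept (positions 1,3,...): 3 3 7 2 9 1 5 → sum 30
Total = 53.
53 mod 10 = 3, so the number is invalid.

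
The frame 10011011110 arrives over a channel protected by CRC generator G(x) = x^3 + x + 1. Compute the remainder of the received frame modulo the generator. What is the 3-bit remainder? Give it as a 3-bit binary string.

Modulo-2 division of 10011011110 by 1011:
  pos 0: 1001 XOR 1011 = 0010
  pos 2: 1010 XOR 1011 = 0001
  pos 5: 1111 XOR 1011 = 0100
  pos 6: 1001 XOR 1011 = 0010
Remainder = 100 (nonzero — an error is detected).

100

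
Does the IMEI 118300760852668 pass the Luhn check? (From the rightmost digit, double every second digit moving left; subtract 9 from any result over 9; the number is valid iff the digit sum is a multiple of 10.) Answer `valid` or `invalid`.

valid

From the right, keep odd positions and double even positions (subtract 9 from any doubled value over 9):
  doubled (positions 2,4,...): 3 4 7 3 0 6 2 → sum 25
  kept (positions 1,3,...): 8 6 5 0 7 0 8 1 → sum 35
Total = 60.
60 mod 10 = 0, so the number is valid.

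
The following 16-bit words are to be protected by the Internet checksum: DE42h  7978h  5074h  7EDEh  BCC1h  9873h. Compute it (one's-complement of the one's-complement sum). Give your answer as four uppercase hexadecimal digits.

One's-complement addition (fold any carry out of bit 15 back into bit 0):
  0xDE42 + 0x7978 = 0x157BA → wrap carry → 0x57BB
  0x57BB + 0x5074 = 0x0A82F
  0xA82F + 0x7EDE = 0x1270D → wrap carry → 0x270E
  0x270E + 0xBCC1 = 0x0E3CF
  0xE3CF + 0x9873 = 0x17C42 → wrap carry → 0x7C43
One's-complement sum = 0x7C43.
Checksum = ~0x7C43 & 0xFFFF = 0x83BC.

83BC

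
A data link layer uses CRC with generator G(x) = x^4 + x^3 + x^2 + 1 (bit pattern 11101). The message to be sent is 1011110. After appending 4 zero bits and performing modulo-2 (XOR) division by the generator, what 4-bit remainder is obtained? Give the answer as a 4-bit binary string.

0010

Append 4 zeros: 10111100000. Divide by 11101 (XOR where the leading bit is 1):
  pos 0: 10111 XOR 11101 = 01010
  pos 1: 10101 XOR 11101 = 01000
  pos 2: 10000 XOR 11101 = 01101
  pos 3: 11010 XOR 11101 = 00111
  pos 5: 11100 XOR 11101 = 00001
Remainder (last 4 bits) = 0010. This is the CRC / FCS.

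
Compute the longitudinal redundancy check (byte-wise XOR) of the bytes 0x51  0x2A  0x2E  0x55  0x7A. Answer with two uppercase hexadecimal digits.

7A

XOR the bytes together:
  start with 0x51
  0x51 ⊕ 0x2A = 0x7B
  0x7B ⊕ 0x2E = 0x55
  0x55 ⊕ 0x55 = 0x00
  0x00 ⊕ 0x7A = 0x7A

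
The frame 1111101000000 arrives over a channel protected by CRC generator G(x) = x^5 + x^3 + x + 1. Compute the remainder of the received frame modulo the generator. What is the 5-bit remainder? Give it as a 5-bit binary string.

Modulo-2 division of 1111101000000 by 101011:
  pos 0: 111110 XOR 101011 = 010101
  pos 1: 101011 XOR 101011 = 000000
Remainder = 00000 (zero — the frame passes the CRC check).

00000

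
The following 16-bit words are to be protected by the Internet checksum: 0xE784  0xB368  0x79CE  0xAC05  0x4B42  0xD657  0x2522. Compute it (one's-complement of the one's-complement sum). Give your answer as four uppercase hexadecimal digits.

F881

One's-complement addition (fold any carry out of bit 15 back into bit 0):
  0xE784 + 0xB368 = 0x19AEC → wrap carry → 0x9AED
  0x9AED + 0x79CE = 0x114BB → wrap carry → 0x14BC
  0x14BC + 0xAC05 = 0x0C0C1
  0xC0C1 + 0x4B42 = 0x10C03 → wrap carry → 0x0C04
  0x0C04 + 0xD657 = 0x0E25B
  0xE25B + 0x2522 = 0x1077D → wrap carry → 0x077E
One's-complement sum = 0x077E.
Checksum = ~0x077E & 0xFFFF = 0xF881.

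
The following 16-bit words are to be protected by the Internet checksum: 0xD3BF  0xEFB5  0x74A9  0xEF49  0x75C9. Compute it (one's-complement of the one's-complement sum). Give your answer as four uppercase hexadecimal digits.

One's-complement addition (fold any carry out of bit 15 back into bit 0):
  0xD3BF + 0xEFB5 = 0x1C374 → wrap carry → 0xC375
  0xC375 + 0x74A9 = 0x1381E → wrap carry → 0x381F
  0x381F + 0xEF49 = 0x12768 → wrap carry → 0x2769
  0x2769 + 0x75C9 = 0x09D32
One's-complement sum = 0x9D32.
Checksum = ~0x9D32 & 0xFFFF = 0x62CD.

62CD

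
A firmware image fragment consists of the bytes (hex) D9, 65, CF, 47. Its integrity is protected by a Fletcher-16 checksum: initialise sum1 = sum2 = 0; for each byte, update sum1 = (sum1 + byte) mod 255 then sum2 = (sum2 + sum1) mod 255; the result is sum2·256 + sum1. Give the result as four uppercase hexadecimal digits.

7E56

Running sums (mod 255):
  after byte 0 (D9): sum1=217, sum2=217
  after byte 1 (65): sum1=63, sum2=25
  after byte 2 (CF): sum1=15, sum2=40
  after byte 3 (47): sum1=86, sum2=126
Checksum = sum2·256 + sum1 = 126·256 + 86 = 32342 = 0x7E56.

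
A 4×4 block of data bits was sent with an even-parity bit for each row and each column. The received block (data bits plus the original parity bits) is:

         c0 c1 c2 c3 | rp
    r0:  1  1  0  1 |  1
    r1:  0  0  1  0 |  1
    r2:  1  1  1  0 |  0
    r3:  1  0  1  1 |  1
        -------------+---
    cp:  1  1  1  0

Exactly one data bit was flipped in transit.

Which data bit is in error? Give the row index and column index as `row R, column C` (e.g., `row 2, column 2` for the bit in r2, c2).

Recompute each row's even parity and compare to rp:
  r0: data parity 1, sent rp 1 → ok
  r1: data parity 1, sent rp 1 → ok
  r2: data parity 1, sent rp 0 → mismatch
  r3: data parity 1, sent rp 1 → ok
Recompute each column's even parity and compare to cp:
  c0: data parity 1, sent cp 1 → ok
  c1: data parity 0, sent cp 1 → mismatch
  c2: data parity 1, sent cp 1 → ok
  c3: data parity 0, sent cp 0 → ok
Exactly one row (r2) and one column (c1) fail → the flipped bit is at their intersection.

row 2, column 1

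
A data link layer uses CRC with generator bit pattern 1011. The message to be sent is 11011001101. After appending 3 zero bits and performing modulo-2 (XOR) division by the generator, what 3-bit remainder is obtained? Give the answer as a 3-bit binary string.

100

Append 3 zeros: 11011001101000. Divide by 1011 (XOR where the leading bit is 1):
  pos 0: 1101 XOR 1011 = 0110
  pos 1: 1101 XOR 1011 = 0110
  pos 2: 1100 XOR 1011 = 0111
  pos 3: 1110 XOR 1011 = 0101
  pos 4: 1011 XOR 1011 = 0000
  pos 8: 1010 XOR 1011 = 0001
Remainder (last 3 bits) = 100. This is the CRC / FCS.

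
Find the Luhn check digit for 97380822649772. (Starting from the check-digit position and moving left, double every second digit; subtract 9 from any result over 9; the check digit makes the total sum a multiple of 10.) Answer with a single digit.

Partial digits right→left: 2 7 7 9 4 6 2 2 8 0 8 3 7 9
Double every second digit counting from the check-digit position (so the 1st, 3rd, 5th, ... of the partial from the right).
  doubled (with −9 where >9): 4 5 8 4 7 7 5 → sum 40
  kept as-is: 7 9 6 2 0 3 9 → sum 36
Total = 40 + 36 = 76.
Check digit = (10 − (76 mod 10)) mod 10 = 4.

4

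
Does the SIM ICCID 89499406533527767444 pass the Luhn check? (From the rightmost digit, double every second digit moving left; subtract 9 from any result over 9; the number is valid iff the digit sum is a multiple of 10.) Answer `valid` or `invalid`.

valid

From the right, keep odd positions and double even positions (subtract 9 from any doubled value over 9):
  doubled (positions 2,4,...): 8 5 5 4 6 1 0 9 8 7 → sum 53
  kept (positions 1,3,...): 4 4 6 7 5 3 6 4 9 9 → sum 57
Total = 110.
110 mod 10 = 0, so the number is valid.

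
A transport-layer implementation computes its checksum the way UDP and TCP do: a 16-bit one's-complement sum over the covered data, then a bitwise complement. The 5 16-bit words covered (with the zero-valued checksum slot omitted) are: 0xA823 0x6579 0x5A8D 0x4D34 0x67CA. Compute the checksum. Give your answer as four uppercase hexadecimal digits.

E2D6

One's-complement addition (fold any carry out of bit 15 back into bit 0):
  0xA823 + 0x6579 = 0x10D9C → wrap carry → 0x0D9D
  0x0D9D + 0x5A8D = 0x0682A
  0x682A + 0x4D34 = 0x0B55E
  0xB55E + 0x67CA = 0x11D28 → wrap carry → 0x1D29
One's-complement sum = 0x1D29.
Checksum = ~0x1D29 & 0xFFFF = 0xE2D6.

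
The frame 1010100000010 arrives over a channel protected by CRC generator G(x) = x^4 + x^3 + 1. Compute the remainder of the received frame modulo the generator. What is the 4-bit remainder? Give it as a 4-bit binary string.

0101

Modulo-2 division of 1010100000010 by 11001:
  pos 0: 10101 XOR 11001 = 01100
  pos 1: 11000 XOR 11001 = 00001
  pos 5: 10000 XOR 11001 = 01001
  pos 6: 10010 XOR 11001 = 01011
  pos 7: 10111 XOR 11001 = 01110
  pos 8: 11100 XOR 11001 = 00101
Remainder = 0101 (nonzero — an error is detected).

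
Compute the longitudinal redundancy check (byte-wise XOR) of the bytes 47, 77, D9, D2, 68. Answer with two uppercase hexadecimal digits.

53

XOR the bytes together:
  start with 0x47
  0x47 ⊕ 0x77 = 0x30
  0x30 ⊕ 0xD9 = 0xE9
  0xE9 ⊕ 0xD2 = 0x3B
  0x3B ⊕ 0x68 = 0x53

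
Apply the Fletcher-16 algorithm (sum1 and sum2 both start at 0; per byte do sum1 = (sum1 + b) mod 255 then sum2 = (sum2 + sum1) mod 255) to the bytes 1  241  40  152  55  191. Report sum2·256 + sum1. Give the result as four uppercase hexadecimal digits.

Running sums (mod 255):
  after byte 0 (1): sum1=1, sum2=1
  after byte 1 (241): sum1=242, sum2=243
  after byte 2 (40): sum1=27, sum2=15
  after byte 3 (152): sum1=179, sum2=194
  after byte 4 (55): sum1=234, sum2=173
  after byte 5 (191): sum1=170, sum2=88
Checksum = sum2·256 + sum1 = 88·256 + 170 = 22698 = 0x58AA.

58AA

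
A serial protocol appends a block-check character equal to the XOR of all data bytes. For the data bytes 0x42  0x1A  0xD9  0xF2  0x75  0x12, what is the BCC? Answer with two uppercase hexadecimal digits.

14

XOR the bytes together:
  start with 0x42
  0x42 ⊕ 0x1A = 0x58
  0x58 ⊕ 0xD9 = 0x81
  0x81 ⊕ 0xF2 = 0x73
  0x73 ⊕ 0x75 = 0x06
  0x06 ⊕ 0x12 = 0x14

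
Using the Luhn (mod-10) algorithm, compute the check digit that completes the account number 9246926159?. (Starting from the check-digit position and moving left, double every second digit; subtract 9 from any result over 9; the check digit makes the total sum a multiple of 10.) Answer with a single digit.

5

Partial digits right→left: 9 5 1 6 2 9 6 4 2 9
Double every second digit counting from the check-digit position (so the 1st, 3rd, 5th, ... of the partial from the right).
  doubled (with −9 where >9): 9 2 4 3 4 → sum 22
  kept as-is: 5 6 9 4 9 → sum 33
Total = 22 + 33 = 55.
Check digit = (10 − (55 mod 10)) mod 10 = 5.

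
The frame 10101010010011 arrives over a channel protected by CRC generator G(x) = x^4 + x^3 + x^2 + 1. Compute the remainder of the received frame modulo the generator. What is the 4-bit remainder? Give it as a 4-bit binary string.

1000

Modulo-2 division of 10101010010011 by 11101:
  pos 0: 10101 XOR 11101 = 01000
  pos 1: 10000 XOR 11101 = 01101
  pos 2: 11011 XOR 11101 = 00110
  pos 4: 11000 XOR 11101 = 00101
  pos 6: 10110 XOR 11101 = 01011
  pos 7: 10110 XOR 11101 = 01011
  pos 8: 10111 XOR 11101 = 01010
  pos 9: 10101 XOR 11101 = 01000
Remainder = 1000 (nonzero — an error is detected).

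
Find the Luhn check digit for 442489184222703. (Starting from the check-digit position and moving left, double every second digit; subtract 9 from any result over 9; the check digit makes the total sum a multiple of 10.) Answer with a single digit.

7

Partial digits right→left: 3 0 7 2 2 2 4 8 1 9 8 4 2 4 4
Double every second digit counting from the check-digit position (so the 1st, 3rd, 5th, ... of the partial from the right).
  doubled (with −9 where >9): 6 5 4 8 2 7 4 8 → sum 44
  kept as-is: 0 2 2 8 9 4 4 → sum 29
Total = 44 + 29 = 73.
Check digit = (10 − (73 mod 10)) mod 10 = 7.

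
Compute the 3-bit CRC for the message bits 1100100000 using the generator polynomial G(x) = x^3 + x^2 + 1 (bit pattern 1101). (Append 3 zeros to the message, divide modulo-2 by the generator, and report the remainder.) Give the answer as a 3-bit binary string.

110

Append 3 zeros: 1100100000000. Divide by 1101 (XOR where the leading bit is 1):
  pos 0: 1100 XOR 1101 = 0001
  pos 3: 1100 XOR 1101 = 0001
  pos 6: 1000 XOR 1101 = 0101
  pos 7: 1010 XOR 1101 = 0111
  pos 8: 1110 XOR 1101 = 0011
Remainder (last 3 bits) = 110. This is the CRC / FCS.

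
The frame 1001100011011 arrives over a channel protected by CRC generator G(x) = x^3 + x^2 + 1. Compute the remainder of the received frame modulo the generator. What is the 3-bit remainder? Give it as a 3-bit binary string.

100

Modulo-2 division of 1001100011011 by 1101:
  pos 0: 1001 XOR 1101 = 0100
  pos 1: 1001 XOR 1101 = 0100
  pos 2: 1000 XOR 1101 = 0101
  pos 3: 1010 XOR 1101 = 0111
  pos 4: 1110 XOR 1101 = 0011
  pos 6: 1111 XOR 1101 = 0010
  pos 8: 1001 XOR 1101 = 0100
  pos 9: 1001 XOR 1101 = 0100
Remainder = 100 (nonzero — an error is detected).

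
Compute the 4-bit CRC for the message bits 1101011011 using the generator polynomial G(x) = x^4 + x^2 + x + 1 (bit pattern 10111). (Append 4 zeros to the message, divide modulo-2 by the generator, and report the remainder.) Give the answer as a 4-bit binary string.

0111

Append 4 zeros: 11010110110000. Divide by 10111 (XOR where the leading bit is 1):
  pos 0: 11010 XOR 10111 = 01101
  pos 1: 11011 XOR 10111 = 01100
  pos 2: 11001 XOR 10111 = 01110
  pos 3: 11100 XOR 10111 = 01011
  pos 4: 10111 XOR 10111 = 00000
  pos 9: 10000 XOR 10111 = 00111
Remainder (last 4 bits) = 0111. This is the CRC / FCS.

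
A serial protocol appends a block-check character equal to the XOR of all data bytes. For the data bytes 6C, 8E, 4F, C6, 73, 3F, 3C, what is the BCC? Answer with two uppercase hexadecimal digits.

1B

XOR the bytes together:
  start with 0x6C
  0x6C ⊕ 0x8E = 0xE2
  0xE2 ⊕ 0x4F = 0xAD
  0xAD ⊕ 0xC6 = 0x6B
  0x6B ⊕ 0x73 = 0x18
  0x18 ⊕ 0x3F = 0x27
  0x27 ⊕ 0x3C = 0x1B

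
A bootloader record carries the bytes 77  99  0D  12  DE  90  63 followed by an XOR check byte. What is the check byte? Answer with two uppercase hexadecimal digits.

DC

XOR the bytes together:
  start with 0x77
  0x77 ⊕ 0x99 = 0xEE
  0xEE ⊕ 0x0D = 0xE3
  0xE3 ⊕ 0x12 = 0xF1
  0xF1 ⊕ 0xDE = 0x2F
  0x2F ⊕ 0x90 = 0xBF
  0xBF ⊕ 0x63 = 0xDC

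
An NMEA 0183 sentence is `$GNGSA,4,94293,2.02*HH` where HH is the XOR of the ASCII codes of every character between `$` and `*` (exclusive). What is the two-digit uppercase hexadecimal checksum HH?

XOR the ASCII codes of the payload characters:
  'G' = 0x47 → acc = 0x47
  'N' = 0x4E → acc = 0x09
  'G' = 0x47 → acc = 0x4E
  'S' = 0x53 → acc = 0x1D
  'A' = 0x41 → acc = 0x5C
  ',' = 0x2C → acc = 0x70
  '4' = 0x34 → acc = 0x44
  ',' = 0x2C → acc = 0x68
  '9' = 0x39 → acc = 0x51
  '4' = 0x34 → acc = 0x65
  '2' = 0x32 → acc = 0x57
  '9' = 0x39 → acc = 0x6E
  '3' = 0x33 → acc = 0x5D
  ',' = 0x2C → acc = 0x71
  '2' = 0x32 → acc = 0x43
  '.' = 0x2E → acc = 0x6D
  '0' = 0x30 → acc = 0x5D
  '2' = 0x32 → acc = 0x6F
Checksum = 0x6F.

6F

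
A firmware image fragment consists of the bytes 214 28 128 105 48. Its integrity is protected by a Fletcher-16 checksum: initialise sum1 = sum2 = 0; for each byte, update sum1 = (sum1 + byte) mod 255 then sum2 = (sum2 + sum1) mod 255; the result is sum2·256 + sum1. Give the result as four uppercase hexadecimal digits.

Running sums (mod 255):
  after byte 0 (214): sum1=214, sum2=214
  after byte 1 (28): sum1=242, sum2=201
  after byte 2 (128): sum1=115, sum2=61
  after byte 3 (105): sum1=220, sum2=26
  after byte 4 (48): sum1=13, sum2=39
Checksum = sum2·256 + sum1 = 39·256 + 13 = 9997 = 0x270D.

270D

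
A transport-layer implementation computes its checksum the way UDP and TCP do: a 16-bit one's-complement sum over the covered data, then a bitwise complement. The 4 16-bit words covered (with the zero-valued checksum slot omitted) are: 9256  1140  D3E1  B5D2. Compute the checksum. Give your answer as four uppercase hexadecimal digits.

One's-complement addition (fold any carry out of bit 15 back into bit 0):
  0x9256 + 0x1140 = 0x0A396
  0xA396 + 0xD3E1 = 0x17777 → wrap carry → 0x7778
  0x7778 + 0xB5D2 = 0x12D4A → wrap carry → 0x2D4B
One's-complement sum = 0x2D4B.
Checksum = ~0x2D4B & 0xFFFF = 0xD2B4.

D2B4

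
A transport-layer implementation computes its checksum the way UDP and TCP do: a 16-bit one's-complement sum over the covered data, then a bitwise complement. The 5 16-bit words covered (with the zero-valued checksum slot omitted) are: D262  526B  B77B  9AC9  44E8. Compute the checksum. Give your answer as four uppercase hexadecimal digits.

4404

One's-complement addition (fold any carry out of bit 15 back into bit 0):
  0xD262 + 0x526B = 0x124CD → wrap carry → 0x24CE
  0x24CE + 0xB77B = 0x0DC49
  0xDC49 + 0x9AC9 = 0x17712 → wrap carry → 0x7713
  0x7713 + 0x44E8 = 0x0BBFB
One's-complement sum = 0xBBFB.
Checksum = ~0xBBFB & 0xFFFF = 0x4404.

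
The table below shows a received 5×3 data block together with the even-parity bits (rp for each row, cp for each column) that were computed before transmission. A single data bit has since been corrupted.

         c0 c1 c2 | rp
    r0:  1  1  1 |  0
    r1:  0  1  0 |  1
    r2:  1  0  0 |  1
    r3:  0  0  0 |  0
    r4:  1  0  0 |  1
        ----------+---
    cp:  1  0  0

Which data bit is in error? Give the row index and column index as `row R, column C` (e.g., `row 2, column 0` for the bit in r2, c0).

Recompute each row's even parity and compare to rp:
  r0: data parity 1, sent rp 0 → mismatch
  r1: data parity 1, sent rp 1 → ok
  r2: data parity 1, sent rp 1 → ok
  r3: data parity 0, sent rp 0 → ok
  r4: data parity 1, sent rp 1 → ok
Recompute each column's even parity and compare to cp:
  c0: data parity 1, sent cp 1 → ok
  c1: data parity 0, sent cp 0 → ok
  c2: data parity 1, sent cp 0 → mismatch
Exactly one row (r0) and one column (c2) fail → the flipped bit is at their intersection.

row 0, column 2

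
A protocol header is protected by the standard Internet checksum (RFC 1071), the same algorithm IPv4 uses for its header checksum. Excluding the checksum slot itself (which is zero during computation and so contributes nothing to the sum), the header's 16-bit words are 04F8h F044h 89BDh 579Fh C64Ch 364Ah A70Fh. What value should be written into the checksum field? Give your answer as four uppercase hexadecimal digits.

One's-complement addition (fold any carry out of bit 15 back into bit 0):
  0x04F8 + 0xF044 = 0x0F53C
  0xF53C + 0x89BD = 0x17EF9 → wrap carry → 0x7EFA
  0x7EFA + 0x579F = 0x0D699
  0xD699 + 0xC64C = 0x19CE5 → wrap carry → 0x9CE6
  0x9CE6 + 0x364A = 0x0D330
  0xD330 + 0xA70F = 0x17A3F → wrap carry → 0x7A40
One's-complement sum = 0x7A40.
Checksum = ~0x7A40 & 0xFFFF = 0x85BF.

85BF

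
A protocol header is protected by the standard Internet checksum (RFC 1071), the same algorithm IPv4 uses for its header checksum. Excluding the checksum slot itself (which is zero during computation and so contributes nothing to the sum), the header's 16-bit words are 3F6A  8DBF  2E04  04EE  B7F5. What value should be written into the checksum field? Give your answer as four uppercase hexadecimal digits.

47EE

One's-complement addition (fold any carry out of bit 15 back into bit 0):
  0x3F6A + 0x8DBF = 0x0CD29
  0xCD29 + 0x2E04 = 0x0FB2D
  0xFB2D + 0x04EE = 0x1001B → wrap carry → 0x001C
  0x001C + 0xB7F5 = 0x0B811
One's-complement sum = 0xB811.
Checksum = ~0xB811 & 0xFFFF = 0x47EE.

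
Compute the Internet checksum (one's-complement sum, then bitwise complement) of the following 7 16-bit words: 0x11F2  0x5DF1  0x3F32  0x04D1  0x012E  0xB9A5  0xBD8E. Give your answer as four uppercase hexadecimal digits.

D3B6

One's-complement addition (fold any carry out of bit 15 back into bit 0):
  0x11F2 + 0x5DF1 = 0x06FE3
  0x6FE3 + 0x3F32 = 0x0AF15
  0xAF15 + 0x04D1 = 0x0B3E6
  0xB3E6 + 0x012E = 0x0B514
  0xB514 + 0xB9A5 = 0x16EB9 → wrap carry → 0x6EBA
  0x6EBA + 0xBD8E = 0x12C48 → wrap carry → 0x2C49
One's-complement sum = 0x2C49.
Checksum = ~0x2C49 & 0xFFFF = 0xD3B6.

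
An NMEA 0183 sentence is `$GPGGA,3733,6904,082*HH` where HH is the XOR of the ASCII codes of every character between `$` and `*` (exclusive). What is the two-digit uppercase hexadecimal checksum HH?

XOR the ASCII codes of the payload characters:
  'G' = 0x47 → acc = 0x47
  'P' = 0x50 → acc = 0x17
  'G' = 0x47 → acc = 0x50
  'G' = 0x47 → acc = 0x17
  'A' = 0x41 → acc = 0x56
  ',' = 0x2C → acc = 0x7A
  '3' = 0x33 → acc = 0x49
  '7' = 0x37 → acc = 0x7E
  '3' = 0x33 → acc = 0x4D
  '3' = 0x33 → acc = 0x7E
  ',' = 0x2C → acc = 0x52
  '6' = 0x36 → acc = 0x64
  '9' = 0x39 → acc = 0x5D
  '0' = 0x30 → acc = 0x6D
  '4' = 0x34 → acc = 0x59
  ',' = 0x2C → acc = 0x75
  '0' = 0x30 → acc = 0x45
  '8' = 0x38 → acc = 0x7D
  '2' = 0x32 → acc = 0x4F
Checksum = 0x4F.

4F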